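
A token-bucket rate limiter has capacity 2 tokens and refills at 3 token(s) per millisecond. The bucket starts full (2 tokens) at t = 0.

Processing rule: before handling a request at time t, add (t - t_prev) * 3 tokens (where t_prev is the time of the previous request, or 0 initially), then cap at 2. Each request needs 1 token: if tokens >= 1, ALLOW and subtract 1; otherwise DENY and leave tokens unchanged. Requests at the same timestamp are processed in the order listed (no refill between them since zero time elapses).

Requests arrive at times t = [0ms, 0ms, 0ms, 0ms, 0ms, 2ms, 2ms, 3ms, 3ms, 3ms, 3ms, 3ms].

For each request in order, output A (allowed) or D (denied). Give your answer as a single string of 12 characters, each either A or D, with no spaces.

Answer: AADDDAAAADDD

Derivation:
Simulating step by step:
  req#1 t=0ms: ALLOW
  req#2 t=0ms: ALLOW
  req#3 t=0ms: DENY
  req#4 t=0ms: DENY
  req#5 t=0ms: DENY
  req#6 t=2ms: ALLOW
  req#7 t=2ms: ALLOW
  req#8 t=3ms: ALLOW
  req#9 t=3ms: ALLOW
  req#10 t=3ms: DENY
  req#11 t=3ms: DENY
  req#12 t=3ms: DENY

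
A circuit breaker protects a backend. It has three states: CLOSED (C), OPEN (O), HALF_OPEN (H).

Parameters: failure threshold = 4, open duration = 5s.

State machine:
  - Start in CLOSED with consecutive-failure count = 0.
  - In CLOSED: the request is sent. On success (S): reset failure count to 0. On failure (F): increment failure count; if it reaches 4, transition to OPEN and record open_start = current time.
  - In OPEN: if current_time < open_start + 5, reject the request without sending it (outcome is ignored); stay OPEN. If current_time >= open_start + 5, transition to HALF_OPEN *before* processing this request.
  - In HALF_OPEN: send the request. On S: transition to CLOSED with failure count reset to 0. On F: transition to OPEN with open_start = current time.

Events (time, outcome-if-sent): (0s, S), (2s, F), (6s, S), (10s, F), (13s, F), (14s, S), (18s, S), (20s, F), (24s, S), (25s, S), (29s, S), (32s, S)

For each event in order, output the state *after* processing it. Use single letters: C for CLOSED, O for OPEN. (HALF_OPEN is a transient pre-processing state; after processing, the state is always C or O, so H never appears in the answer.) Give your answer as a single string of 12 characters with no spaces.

State after each event:
  event#1 t=0s outcome=S: state=CLOSED
  event#2 t=2s outcome=F: state=CLOSED
  event#3 t=6s outcome=S: state=CLOSED
  event#4 t=10s outcome=F: state=CLOSED
  event#5 t=13s outcome=F: state=CLOSED
  event#6 t=14s outcome=S: state=CLOSED
  event#7 t=18s outcome=S: state=CLOSED
  event#8 t=20s outcome=F: state=CLOSED
  event#9 t=24s outcome=S: state=CLOSED
  event#10 t=25s outcome=S: state=CLOSED
  event#11 t=29s outcome=S: state=CLOSED
  event#12 t=32s outcome=S: state=CLOSED

Answer: CCCCCCCCCCCC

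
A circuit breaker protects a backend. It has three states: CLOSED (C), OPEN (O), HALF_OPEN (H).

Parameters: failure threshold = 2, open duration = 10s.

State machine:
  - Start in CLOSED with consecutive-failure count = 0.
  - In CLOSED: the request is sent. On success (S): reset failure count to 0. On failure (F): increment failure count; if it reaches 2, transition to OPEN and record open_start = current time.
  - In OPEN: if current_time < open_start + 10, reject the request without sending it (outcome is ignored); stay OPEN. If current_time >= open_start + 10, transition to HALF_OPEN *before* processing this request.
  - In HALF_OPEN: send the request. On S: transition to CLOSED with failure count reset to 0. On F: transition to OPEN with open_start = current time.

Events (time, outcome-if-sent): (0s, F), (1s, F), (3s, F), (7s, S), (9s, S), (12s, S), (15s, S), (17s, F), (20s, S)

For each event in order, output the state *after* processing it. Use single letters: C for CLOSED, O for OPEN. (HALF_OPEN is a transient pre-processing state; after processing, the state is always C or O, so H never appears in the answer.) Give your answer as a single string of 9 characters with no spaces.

Answer: COOOOCCCC

Derivation:
State after each event:
  event#1 t=0s outcome=F: state=CLOSED
  event#2 t=1s outcome=F: state=OPEN
  event#3 t=3s outcome=F: state=OPEN
  event#4 t=7s outcome=S: state=OPEN
  event#5 t=9s outcome=S: state=OPEN
  event#6 t=12s outcome=S: state=CLOSED
  event#7 t=15s outcome=S: state=CLOSED
  event#8 t=17s outcome=F: state=CLOSED
  event#9 t=20s outcome=S: state=CLOSED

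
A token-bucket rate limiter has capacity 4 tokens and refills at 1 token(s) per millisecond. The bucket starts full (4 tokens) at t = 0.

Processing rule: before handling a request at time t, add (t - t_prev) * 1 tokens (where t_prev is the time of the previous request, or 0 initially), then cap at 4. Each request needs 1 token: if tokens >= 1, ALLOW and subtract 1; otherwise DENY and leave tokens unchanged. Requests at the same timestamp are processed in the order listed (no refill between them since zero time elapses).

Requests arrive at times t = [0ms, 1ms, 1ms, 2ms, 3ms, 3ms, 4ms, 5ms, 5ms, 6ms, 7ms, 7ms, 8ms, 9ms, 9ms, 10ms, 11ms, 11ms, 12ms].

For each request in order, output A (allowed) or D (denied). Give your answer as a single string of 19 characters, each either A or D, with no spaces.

Simulating step by step:
  req#1 t=0ms: ALLOW
  req#2 t=1ms: ALLOW
  req#3 t=1ms: ALLOW
  req#4 t=2ms: ALLOW
  req#5 t=3ms: ALLOW
  req#6 t=3ms: ALLOW
  req#7 t=4ms: ALLOW
  req#8 t=5ms: ALLOW
  req#9 t=5ms: ALLOW
  req#10 t=6ms: ALLOW
  req#11 t=7ms: ALLOW
  req#12 t=7ms: DENY
  req#13 t=8ms: ALLOW
  req#14 t=9ms: ALLOW
  req#15 t=9ms: DENY
  req#16 t=10ms: ALLOW
  req#17 t=11ms: ALLOW
  req#18 t=11ms: DENY
  req#19 t=12ms: ALLOW

Answer: AAAAAAAAAAADAADAADA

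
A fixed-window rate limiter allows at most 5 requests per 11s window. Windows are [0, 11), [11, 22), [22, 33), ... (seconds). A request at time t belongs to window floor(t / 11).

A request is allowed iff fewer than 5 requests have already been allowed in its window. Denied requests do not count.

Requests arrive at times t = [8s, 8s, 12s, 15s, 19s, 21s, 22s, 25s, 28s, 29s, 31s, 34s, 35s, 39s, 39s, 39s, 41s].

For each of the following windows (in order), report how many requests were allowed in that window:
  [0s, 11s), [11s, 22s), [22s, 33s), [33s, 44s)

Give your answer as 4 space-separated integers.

Processing requests:
  req#1 t=8s (window 0): ALLOW
  req#2 t=8s (window 0): ALLOW
  req#3 t=12s (window 1): ALLOW
  req#4 t=15s (window 1): ALLOW
  req#5 t=19s (window 1): ALLOW
  req#6 t=21s (window 1): ALLOW
  req#7 t=22s (window 2): ALLOW
  req#8 t=25s (window 2): ALLOW
  req#9 t=28s (window 2): ALLOW
  req#10 t=29s (window 2): ALLOW
  req#11 t=31s (window 2): ALLOW
  req#12 t=34s (window 3): ALLOW
  req#13 t=35s (window 3): ALLOW
  req#14 t=39s (window 3): ALLOW
  req#15 t=39s (window 3): ALLOW
  req#16 t=39s (window 3): ALLOW
  req#17 t=41s (window 3): DENY

Allowed counts by window: 2 4 5 5

Answer: 2 4 5 5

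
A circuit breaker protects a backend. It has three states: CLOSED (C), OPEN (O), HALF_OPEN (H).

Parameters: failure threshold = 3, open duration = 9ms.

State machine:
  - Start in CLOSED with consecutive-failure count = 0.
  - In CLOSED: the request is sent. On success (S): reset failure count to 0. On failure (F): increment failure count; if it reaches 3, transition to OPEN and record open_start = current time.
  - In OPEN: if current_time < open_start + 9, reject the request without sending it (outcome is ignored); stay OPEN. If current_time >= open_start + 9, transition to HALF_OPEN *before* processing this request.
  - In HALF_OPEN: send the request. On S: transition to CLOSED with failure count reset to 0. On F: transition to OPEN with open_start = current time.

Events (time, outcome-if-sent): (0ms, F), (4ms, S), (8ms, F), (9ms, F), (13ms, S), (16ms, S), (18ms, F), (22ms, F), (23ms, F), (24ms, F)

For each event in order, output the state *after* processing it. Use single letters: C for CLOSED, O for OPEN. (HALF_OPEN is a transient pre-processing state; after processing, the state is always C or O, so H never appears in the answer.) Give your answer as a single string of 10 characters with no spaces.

Answer: CCCCCCCCOO

Derivation:
State after each event:
  event#1 t=0ms outcome=F: state=CLOSED
  event#2 t=4ms outcome=S: state=CLOSED
  event#3 t=8ms outcome=F: state=CLOSED
  event#4 t=9ms outcome=F: state=CLOSED
  event#5 t=13ms outcome=S: state=CLOSED
  event#6 t=16ms outcome=S: state=CLOSED
  event#7 t=18ms outcome=F: state=CLOSED
  event#8 t=22ms outcome=F: state=CLOSED
  event#9 t=23ms outcome=F: state=OPEN
  event#10 t=24ms outcome=F: state=OPEN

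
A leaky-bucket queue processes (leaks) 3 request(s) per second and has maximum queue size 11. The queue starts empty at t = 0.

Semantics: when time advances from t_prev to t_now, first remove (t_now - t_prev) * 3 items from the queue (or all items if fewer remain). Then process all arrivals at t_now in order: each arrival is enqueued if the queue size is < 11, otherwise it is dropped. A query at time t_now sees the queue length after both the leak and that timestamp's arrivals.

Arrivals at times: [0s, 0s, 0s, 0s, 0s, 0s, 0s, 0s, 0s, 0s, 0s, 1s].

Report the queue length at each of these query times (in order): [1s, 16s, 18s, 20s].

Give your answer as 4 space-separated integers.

Queue lengths at query times:
  query t=1s: backlog = 9
  query t=16s: backlog = 0
  query t=18s: backlog = 0
  query t=20s: backlog = 0

Answer: 9 0 0 0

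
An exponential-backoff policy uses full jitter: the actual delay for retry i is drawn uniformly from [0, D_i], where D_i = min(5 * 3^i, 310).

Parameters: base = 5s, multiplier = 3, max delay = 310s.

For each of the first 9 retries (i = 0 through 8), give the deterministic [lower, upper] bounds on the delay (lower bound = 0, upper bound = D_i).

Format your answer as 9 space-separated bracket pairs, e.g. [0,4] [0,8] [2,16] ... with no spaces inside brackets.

Answer: [0,5] [0,15] [0,45] [0,135] [0,310] [0,310] [0,310] [0,310] [0,310]

Derivation:
Computing bounds per retry:
  i=0: D_i=min(5*3^0,310)=5, bounds=[0,5]
  i=1: D_i=min(5*3^1,310)=15, bounds=[0,15]
  i=2: D_i=min(5*3^2,310)=45, bounds=[0,45]
  i=3: D_i=min(5*3^3,310)=135, bounds=[0,135]
  i=4: D_i=min(5*3^4,310)=310, bounds=[0,310]
  i=5: D_i=min(5*3^5,310)=310, bounds=[0,310]
  i=6: D_i=min(5*3^6,310)=310, bounds=[0,310]
  i=7: D_i=min(5*3^7,310)=310, bounds=[0,310]
  i=8: D_i=min(5*3^8,310)=310, bounds=[0,310]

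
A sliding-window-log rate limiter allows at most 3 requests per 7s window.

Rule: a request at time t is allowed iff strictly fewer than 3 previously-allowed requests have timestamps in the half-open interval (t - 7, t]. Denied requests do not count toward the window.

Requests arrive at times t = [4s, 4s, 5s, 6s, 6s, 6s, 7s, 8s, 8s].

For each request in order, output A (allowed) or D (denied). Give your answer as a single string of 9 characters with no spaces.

Answer: AAADDDDDD

Derivation:
Tracking allowed requests in the window:
  req#1 t=4s: ALLOW
  req#2 t=4s: ALLOW
  req#3 t=5s: ALLOW
  req#4 t=6s: DENY
  req#5 t=6s: DENY
  req#6 t=6s: DENY
  req#7 t=7s: DENY
  req#8 t=8s: DENY
  req#9 t=8s: DENY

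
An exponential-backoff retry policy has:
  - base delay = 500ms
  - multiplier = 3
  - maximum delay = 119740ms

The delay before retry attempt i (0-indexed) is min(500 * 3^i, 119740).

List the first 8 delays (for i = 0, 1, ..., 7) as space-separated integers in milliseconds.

Answer: 500 1500 4500 13500 40500 119740 119740 119740

Derivation:
Computing each delay:
  i=0: min(500*3^0, 119740) = 500
  i=1: min(500*3^1, 119740) = 1500
  i=2: min(500*3^2, 119740) = 4500
  i=3: min(500*3^3, 119740) = 13500
  i=4: min(500*3^4, 119740) = 40500
  i=5: min(500*3^5, 119740) = 119740
  i=6: min(500*3^6, 119740) = 119740
  i=7: min(500*3^7, 119740) = 119740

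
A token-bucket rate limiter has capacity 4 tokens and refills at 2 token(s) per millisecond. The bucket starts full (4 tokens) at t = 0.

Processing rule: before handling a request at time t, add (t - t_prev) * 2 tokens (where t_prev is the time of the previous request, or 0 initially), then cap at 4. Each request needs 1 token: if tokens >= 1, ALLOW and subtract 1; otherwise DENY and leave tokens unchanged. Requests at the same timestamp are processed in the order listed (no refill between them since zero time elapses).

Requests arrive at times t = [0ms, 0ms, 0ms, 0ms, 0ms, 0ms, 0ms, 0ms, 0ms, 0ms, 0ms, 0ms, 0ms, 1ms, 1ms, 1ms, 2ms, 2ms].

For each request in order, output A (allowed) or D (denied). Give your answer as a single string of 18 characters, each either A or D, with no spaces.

Simulating step by step:
  req#1 t=0ms: ALLOW
  req#2 t=0ms: ALLOW
  req#3 t=0ms: ALLOW
  req#4 t=0ms: ALLOW
  req#5 t=0ms: DENY
  req#6 t=0ms: DENY
  req#7 t=0ms: DENY
  req#8 t=0ms: DENY
  req#9 t=0ms: DENY
  req#10 t=0ms: DENY
  req#11 t=0ms: DENY
  req#12 t=0ms: DENY
  req#13 t=0ms: DENY
  req#14 t=1ms: ALLOW
  req#15 t=1ms: ALLOW
  req#16 t=1ms: DENY
  req#17 t=2ms: ALLOW
  req#18 t=2ms: ALLOW

Answer: AAAADDDDDDDDDAADAA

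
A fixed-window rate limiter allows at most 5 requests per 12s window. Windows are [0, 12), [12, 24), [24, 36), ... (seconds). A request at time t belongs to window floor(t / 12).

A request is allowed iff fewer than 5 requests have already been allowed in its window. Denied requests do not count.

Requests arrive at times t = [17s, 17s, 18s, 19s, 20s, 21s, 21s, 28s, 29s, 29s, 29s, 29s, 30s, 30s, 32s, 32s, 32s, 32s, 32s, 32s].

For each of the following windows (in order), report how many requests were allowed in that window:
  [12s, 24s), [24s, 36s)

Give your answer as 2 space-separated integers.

Answer: 5 5

Derivation:
Processing requests:
  req#1 t=17s (window 1): ALLOW
  req#2 t=17s (window 1): ALLOW
  req#3 t=18s (window 1): ALLOW
  req#4 t=19s (window 1): ALLOW
  req#5 t=20s (window 1): ALLOW
  req#6 t=21s (window 1): DENY
  req#7 t=21s (window 1): DENY
  req#8 t=28s (window 2): ALLOW
  req#9 t=29s (window 2): ALLOW
  req#10 t=29s (window 2): ALLOW
  req#11 t=29s (window 2): ALLOW
  req#12 t=29s (window 2): ALLOW
  req#13 t=30s (window 2): DENY
  req#14 t=30s (window 2): DENY
  req#15 t=32s (window 2): DENY
  req#16 t=32s (window 2): DENY
  req#17 t=32s (window 2): DENY
  req#18 t=32s (window 2): DENY
  req#19 t=32s (window 2): DENY
  req#20 t=32s (window 2): DENY

Allowed counts by window: 5 5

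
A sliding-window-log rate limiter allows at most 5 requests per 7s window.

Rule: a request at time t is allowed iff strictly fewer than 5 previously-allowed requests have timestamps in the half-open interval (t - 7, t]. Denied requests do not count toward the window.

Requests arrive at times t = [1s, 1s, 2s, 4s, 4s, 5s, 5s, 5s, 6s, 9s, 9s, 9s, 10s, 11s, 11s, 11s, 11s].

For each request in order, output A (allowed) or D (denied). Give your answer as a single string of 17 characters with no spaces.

Answer: AAAAADDDDAAADAADD

Derivation:
Tracking allowed requests in the window:
  req#1 t=1s: ALLOW
  req#2 t=1s: ALLOW
  req#3 t=2s: ALLOW
  req#4 t=4s: ALLOW
  req#5 t=4s: ALLOW
  req#6 t=5s: DENY
  req#7 t=5s: DENY
  req#8 t=5s: DENY
  req#9 t=6s: DENY
  req#10 t=9s: ALLOW
  req#11 t=9s: ALLOW
  req#12 t=9s: ALLOW
  req#13 t=10s: DENY
  req#14 t=11s: ALLOW
  req#15 t=11s: ALLOW
  req#16 t=11s: DENY
  req#17 t=11s: DENY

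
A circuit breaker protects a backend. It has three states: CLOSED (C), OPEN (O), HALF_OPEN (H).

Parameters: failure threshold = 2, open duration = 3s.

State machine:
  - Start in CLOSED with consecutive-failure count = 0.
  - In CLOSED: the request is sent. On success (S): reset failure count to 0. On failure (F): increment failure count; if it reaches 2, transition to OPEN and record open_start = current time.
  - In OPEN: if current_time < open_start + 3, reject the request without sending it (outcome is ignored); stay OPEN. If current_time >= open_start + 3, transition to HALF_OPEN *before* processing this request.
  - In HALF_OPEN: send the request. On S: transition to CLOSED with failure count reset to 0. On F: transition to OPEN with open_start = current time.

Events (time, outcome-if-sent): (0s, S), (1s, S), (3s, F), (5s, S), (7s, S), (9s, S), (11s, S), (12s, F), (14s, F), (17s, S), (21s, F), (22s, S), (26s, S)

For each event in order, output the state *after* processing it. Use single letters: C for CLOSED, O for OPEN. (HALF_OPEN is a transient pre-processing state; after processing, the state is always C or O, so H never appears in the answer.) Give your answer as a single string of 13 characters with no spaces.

State after each event:
  event#1 t=0s outcome=S: state=CLOSED
  event#2 t=1s outcome=S: state=CLOSED
  event#3 t=3s outcome=F: state=CLOSED
  event#4 t=5s outcome=S: state=CLOSED
  event#5 t=7s outcome=S: state=CLOSED
  event#6 t=9s outcome=S: state=CLOSED
  event#7 t=11s outcome=S: state=CLOSED
  event#8 t=12s outcome=F: state=CLOSED
  event#9 t=14s outcome=F: state=OPEN
  event#10 t=17s outcome=S: state=CLOSED
  event#11 t=21s outcome=F: state=CLOSED
  event#12 t=22s outcome=S: state=CLOSED
  event#13 t=26s outcome=S: state=CLOSED

Answer: CCCCCCCCOCCCC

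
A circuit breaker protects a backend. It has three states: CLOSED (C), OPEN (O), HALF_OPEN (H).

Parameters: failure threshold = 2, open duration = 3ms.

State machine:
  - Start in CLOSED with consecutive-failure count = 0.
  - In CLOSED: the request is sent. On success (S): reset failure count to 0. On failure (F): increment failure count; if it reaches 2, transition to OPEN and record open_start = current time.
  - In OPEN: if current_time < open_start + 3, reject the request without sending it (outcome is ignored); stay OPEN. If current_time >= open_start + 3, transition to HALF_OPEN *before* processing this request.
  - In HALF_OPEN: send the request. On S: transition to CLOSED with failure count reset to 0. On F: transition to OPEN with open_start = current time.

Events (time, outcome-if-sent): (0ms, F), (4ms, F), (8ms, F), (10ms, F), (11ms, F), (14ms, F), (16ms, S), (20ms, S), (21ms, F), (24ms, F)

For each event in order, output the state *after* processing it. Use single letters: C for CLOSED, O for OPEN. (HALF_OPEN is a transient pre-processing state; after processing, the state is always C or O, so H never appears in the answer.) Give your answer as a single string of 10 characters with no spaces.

Answer: COOOOOOCCO

Derivation:
State after each event:
  event#1 t=0ms outcome=F: state=CLOSED
  event#2 t=4ms outcome=F: state=OPEN
  event#3 t=8ms outcome=F: state=OPEN
  event#4 t=10ms outcome=F: state=OPEN
  event#5 t=11ms outcome=F: state=OPEN
  event#6 t=14ms outcome=F: state=OPEN
  event#7 t=16ms outcome=S: state=OPEN
  event#8 t=20ms outcome=S: state=CLOSED
  event#9 t=21ms outcome=F: state=CLOSED
  event#10 t=24ms outcome=F: state=OPEN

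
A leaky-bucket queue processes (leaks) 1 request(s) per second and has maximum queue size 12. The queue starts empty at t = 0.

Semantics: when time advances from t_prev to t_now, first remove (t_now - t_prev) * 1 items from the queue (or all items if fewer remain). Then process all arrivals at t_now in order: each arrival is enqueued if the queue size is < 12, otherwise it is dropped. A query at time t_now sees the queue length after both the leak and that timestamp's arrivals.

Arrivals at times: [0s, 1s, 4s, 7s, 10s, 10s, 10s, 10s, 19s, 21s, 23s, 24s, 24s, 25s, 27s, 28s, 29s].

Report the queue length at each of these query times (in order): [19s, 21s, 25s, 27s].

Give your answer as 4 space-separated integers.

Queue lengths at query times:
  query t=19s: backlog = 1
  query t=21s: backlog = 1
  query t=25s: backlog = 2
  query t=27s: backlog = 1

Answer: 1 1 2 1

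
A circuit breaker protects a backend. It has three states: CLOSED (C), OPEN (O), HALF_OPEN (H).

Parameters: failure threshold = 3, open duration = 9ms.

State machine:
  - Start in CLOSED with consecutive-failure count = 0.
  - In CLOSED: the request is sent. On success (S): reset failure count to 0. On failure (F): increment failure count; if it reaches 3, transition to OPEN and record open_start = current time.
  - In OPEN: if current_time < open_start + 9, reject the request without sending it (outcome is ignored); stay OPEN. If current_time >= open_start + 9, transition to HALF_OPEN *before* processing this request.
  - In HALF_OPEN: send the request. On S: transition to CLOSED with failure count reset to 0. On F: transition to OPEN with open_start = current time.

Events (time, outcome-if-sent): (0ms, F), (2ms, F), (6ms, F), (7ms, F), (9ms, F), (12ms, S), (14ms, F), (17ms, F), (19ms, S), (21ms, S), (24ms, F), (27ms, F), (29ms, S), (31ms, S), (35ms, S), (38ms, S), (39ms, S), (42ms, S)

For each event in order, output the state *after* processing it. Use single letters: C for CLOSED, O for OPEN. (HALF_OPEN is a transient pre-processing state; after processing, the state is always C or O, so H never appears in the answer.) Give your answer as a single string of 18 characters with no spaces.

State after each event:
  event#1 t=0ms outcome=F: state=CLOSED
  event#2 t=2ms outcome=F: state=CLOSED
  event#3 t=6ms outcome=F: state=OPEN
  event#4 t=7ms outcome=F: state=OPEN
  event#5 t=9ms outcome=F: state=OPEN
  event#6 t=12ms outcome=S: state=OPEN
  event#7 t=14ms outcome=F: state=OPEN
  event#8 t=17ms outcome=F: state=OPEN
  event#9 t=19ms outcome=S: state=OPEN
  event#10 t=21ms outcome=S: state=OPEN
  event#11 t=24ms outcome=F: state=OPEN
  event#12 t=27ms outcome=F: state=OPEN
  event#13 t=29ms outcome=S: state=OPEN
  event#14 t=31ms outcome=S: state=OPEN
  event#15 t=35ms outcome=S: state=OPEN
  event#16 t=38ms outcome=S: state=CLOSED
  event#17 t=39ms outcome=S: state=CLOSED
  event#18 t=42ms outcome=S: state=CLOSED

Answer: CCOOOOOOOOOOOOOCCC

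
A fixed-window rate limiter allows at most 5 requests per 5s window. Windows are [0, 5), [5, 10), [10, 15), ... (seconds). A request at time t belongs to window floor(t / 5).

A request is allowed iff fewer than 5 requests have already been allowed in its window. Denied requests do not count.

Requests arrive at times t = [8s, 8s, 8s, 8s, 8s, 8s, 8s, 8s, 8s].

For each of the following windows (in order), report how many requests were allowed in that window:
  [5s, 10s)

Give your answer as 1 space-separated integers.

Processing requests:
  req#1 t=8s (window 1): ALLOW
  req#2 t=8s (window 1): ALLOW
  req#3 t=8s (window 1): ALLOW
  req#4 t=8s (window 1): ALLOW
  req#5 t=8s (window 1): ALLOW
  req#6 t=8s (window 1): DENY
  req#7 t=8s (window 1): DENY
  req#8 t=8s (window 1): DENY
  req#9 t=8s (window 1): DENY

Allowed counts by window: 5

Answer: 5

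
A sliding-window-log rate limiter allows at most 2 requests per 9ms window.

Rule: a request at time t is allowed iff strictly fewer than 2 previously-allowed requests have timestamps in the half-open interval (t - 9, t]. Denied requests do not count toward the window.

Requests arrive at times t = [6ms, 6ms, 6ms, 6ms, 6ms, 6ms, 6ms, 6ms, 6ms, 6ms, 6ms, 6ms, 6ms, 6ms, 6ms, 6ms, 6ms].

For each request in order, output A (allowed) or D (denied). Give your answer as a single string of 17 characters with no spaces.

Answer: AADDDDDDDDDDDDDDD

Derivation:
Tracking allowed requests in the window:
  req#1 t=6ms: ALLOW
  req#2 t=6ms: ALLOW
  req#3 t=6ms: DENY
  req#4 t=6ms: DENY
  req#5 t=6ms: DENY
  req#6 t=6ms: DENY
  req#7 t=6ms: DENY
  req#8 t=6ms: DENY
  req#9 t=6ms: DENY
  req#10 t=6ms: DENY
  req#11 t=6ms: DENY
  req#12 t=6ms: DENY
  req#13 t=6ms: DENY
  req#14 t=6ms: DENY
  req#15 t=6ms: DENY
  req#16 t=6ms: DENY
  req#17 t=6ms: DENY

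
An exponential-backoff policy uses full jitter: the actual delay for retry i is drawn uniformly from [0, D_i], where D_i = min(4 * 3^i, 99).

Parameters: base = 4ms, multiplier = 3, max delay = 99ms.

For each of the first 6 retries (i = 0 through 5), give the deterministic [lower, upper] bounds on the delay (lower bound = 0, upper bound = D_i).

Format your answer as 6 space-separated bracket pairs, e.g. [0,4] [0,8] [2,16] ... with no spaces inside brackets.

Computing bounds per retry:
  i=0: D_i=min(4*3^0,99)=4, bounds=[0,4]
  i=1: D_i=min(4*3^1,99)=12, bounds=[0,12]
  i=2: D_i=min(4*3^2,99)=36, bounds=[0,36]
  i=3: D_i=min(4*3^3,99)=99, bounds=[0,99]
  i=4: D_i=min(4*3^4,99)=99, bounds=[0,99]
  i=5: D_i=min(4*3^5,99)=99, bounds=[0,99]

Answer: [0,4] [0,12] [0,36] [0,99] [0,99] [0,99]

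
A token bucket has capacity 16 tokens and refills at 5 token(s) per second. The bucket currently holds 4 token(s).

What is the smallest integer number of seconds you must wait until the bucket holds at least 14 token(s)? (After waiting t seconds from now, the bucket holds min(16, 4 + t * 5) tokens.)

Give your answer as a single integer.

Need 4 + t * 5 >= 14, so t >= 10/5.
Smallest integer t = ceil(10/5) = 2.

Answer: 2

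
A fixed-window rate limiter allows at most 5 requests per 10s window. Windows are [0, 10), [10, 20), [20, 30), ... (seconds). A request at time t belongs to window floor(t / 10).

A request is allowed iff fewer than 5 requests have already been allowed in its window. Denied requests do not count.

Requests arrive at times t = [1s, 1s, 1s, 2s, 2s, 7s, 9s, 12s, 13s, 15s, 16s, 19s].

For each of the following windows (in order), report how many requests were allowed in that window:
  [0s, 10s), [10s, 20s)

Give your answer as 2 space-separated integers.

Processing requests:
  req#1 t=1s (window 0): ALLOW
  req#2 t=1s (window 0): ALLOW
  req#3 t=1s (window 0): ALLOW
  req#4 t=2s (window 0): ALLOW
  req#5 t=2s (window 0): ALLOW
  req#6 t=7s (window 0): DENY
  req#7 t=9s (window 0): DENY
  req#8 t=12s (window 1): ALLOW
  req#9 t=13s (window 1): ALLOW
  req#10 t=15s (window 1): ALLOW
  req#11 t=16s (window 1): ALLOW
  req#12 t=19s (window 1): ALLOW

Allowed counts by window: 5 5

Answer: 5 5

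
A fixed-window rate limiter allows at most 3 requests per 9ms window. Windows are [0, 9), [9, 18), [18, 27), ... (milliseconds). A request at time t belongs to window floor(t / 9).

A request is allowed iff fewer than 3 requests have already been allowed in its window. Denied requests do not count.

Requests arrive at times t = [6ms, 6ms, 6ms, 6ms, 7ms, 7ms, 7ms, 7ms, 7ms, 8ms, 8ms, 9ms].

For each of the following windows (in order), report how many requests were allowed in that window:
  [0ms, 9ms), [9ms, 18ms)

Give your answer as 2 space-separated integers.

Answer: 3 1

Derivation:
Processing requests:
  req#1 t=6ms (window 0): ALLOW
  req#2 t=6ms (window 0): ALLOW
  req#3 t=6ms (window 0): ALLOW
  req#4 t=6ms (window 0): DENY
  req#5 t=7ms (window 0): DENY
  req#6 t=7ms (window 0): DENY
  req#7 t=7ms (window 0): DENY
  req#8 t=7ms (window 0): DENY
  req#9 t=7ms (window 0): DENY
  req#10 t=8ms (window 0): DENY
  req#11 t=8ms (window 0): DENY
  req#12 t=9ms (window 1): ALLOW

Allowed counts by window: 3 1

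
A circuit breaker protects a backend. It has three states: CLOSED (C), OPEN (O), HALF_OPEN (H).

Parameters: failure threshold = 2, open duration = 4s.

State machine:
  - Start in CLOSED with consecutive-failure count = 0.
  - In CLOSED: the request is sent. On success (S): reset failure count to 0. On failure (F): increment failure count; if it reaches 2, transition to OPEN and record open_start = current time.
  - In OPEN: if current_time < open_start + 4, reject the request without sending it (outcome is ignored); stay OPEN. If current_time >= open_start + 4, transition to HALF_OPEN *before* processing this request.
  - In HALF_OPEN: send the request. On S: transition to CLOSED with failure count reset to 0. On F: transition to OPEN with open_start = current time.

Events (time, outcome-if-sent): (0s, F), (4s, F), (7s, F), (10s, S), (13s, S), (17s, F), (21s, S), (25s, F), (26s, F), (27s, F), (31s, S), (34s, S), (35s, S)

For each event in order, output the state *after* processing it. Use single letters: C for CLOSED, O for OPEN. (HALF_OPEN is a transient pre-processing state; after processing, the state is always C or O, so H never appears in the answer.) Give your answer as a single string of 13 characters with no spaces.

State after each event:
  event#1 t=0s outcome=F: state=CLOSED
  event#2 t=4s outcome=F: state=OPEN
  event#3 t=7s outcome=F: state=OPEN
  event#4 t=10s outcome=S: state=CLOSED
  event#5 t=13s outcome=S: state=CLOSED
  event#6 t=17s outcome=F: state=CLOSED
  event#7 t=21s outcome=S: state=CLOSED
  event#8 t=25s outcome=F: state=CLOSED
  event#9 t=26s outcome=F: state=OPEN
  event#10 t=27s outcome=F: state=OPEN
  event#11 t=31s outcome=S: state=CLOSED
  event#12 t=34s outcome=S: state=CLOSED
  event#13 t=35s outcome=S: state=CLOSED

Answer: COOCCCCCOOCCC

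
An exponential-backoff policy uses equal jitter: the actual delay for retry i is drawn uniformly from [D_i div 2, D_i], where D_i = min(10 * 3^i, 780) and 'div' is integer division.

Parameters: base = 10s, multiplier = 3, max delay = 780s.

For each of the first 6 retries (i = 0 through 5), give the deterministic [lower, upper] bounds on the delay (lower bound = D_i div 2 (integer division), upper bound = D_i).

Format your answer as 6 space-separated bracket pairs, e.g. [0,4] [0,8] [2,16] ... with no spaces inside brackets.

Answer: [5,10] [15,30] [45,90] [135,270] [390,780] [390,780]

Derivation:
Computing bounds per retry:
  i=0: D_i=min(10*3^0,780)=10, bounds=[5,10]
  i=1: D_i=min(10*3^1,780)=30, bounds=[15,30]
  i=2: D_i=min(10*3^2,780)=90, bounds=[45,90]
  i=3: D_i=min(10*3^3,780)=270, bounds=[135,270]
  i=4: D_i=min(10*3^4,780)=780, bounds=[390,780]
  i=5: D_i=min(10*3^5,780)=780, bounds=[390,780]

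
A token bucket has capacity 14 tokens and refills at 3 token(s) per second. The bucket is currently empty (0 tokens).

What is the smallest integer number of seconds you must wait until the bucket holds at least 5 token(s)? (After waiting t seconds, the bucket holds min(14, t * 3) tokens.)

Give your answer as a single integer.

Answer: 2

Derivation:
Need t * 3 >= 5, so t >= 5/3.
Smallest integer t = ceil(5/3) = 2.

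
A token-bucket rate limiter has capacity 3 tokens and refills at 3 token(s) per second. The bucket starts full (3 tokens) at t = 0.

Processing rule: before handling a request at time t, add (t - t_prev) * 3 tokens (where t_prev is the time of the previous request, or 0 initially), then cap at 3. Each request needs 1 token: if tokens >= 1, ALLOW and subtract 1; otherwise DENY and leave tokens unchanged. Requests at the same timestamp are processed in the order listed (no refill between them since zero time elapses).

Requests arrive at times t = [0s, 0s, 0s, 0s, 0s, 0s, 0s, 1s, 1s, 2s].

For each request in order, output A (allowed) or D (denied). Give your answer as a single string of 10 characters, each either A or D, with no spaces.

Answer: AAADDDDAAA

Derivation:
Simulating step by step:
  req#1 t=0s: ALLOW
  req#2 t=0s: ALLOW
  req#3 t=0s: ALLOW
  req#4 t=0s: DENY
  req#5 t=0s: DENY
  req#6 t=0s: DENY
  req#7 t=0s: DENY
  req#8 t=1s: ALLOW
  req#9 t=1s: ALLOW
  req#10 t=2s: ALLOW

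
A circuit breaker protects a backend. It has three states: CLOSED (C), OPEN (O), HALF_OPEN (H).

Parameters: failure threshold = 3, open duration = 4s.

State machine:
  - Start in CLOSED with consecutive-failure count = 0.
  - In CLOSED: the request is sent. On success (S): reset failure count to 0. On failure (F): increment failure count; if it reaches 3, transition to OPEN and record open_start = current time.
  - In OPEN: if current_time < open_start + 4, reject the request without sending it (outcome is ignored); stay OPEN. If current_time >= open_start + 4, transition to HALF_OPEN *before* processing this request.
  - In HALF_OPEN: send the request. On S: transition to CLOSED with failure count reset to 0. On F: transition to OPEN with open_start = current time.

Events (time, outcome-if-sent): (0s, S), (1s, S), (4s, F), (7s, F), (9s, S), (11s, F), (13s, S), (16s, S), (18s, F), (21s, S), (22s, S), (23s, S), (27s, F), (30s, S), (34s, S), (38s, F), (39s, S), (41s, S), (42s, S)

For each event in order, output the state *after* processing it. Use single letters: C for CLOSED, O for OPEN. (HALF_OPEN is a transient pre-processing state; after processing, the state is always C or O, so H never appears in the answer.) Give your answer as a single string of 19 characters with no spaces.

State after each event:
  event#1 t=0s outcome=S: state=CLOSED
  event#2 t=1s outcome=S: state=CLOSED
  event#3 t=4s outcome=F: state=CLOSED
  event#4 t=7s outcome=F: state=CLOSED
  event#5 t=9s outcome=S: state=CLOSED
  event#6 t=11s outcome=F: state=CLOSED
  event#7 t=13s outcome=S: state=CLOSED
  event#8 t=16s outcome=S: state=CLOSED
  event#9 t=18s outcome=F: state=CLOSED
  event#10 t=21s outcome=S: state=CLOSED
  event#11 t=22s outcome=S: state=CLOSED
  event#12 t=23s outcome=S: state=CLOSED
  event#13 t=27s outcome=F: state=CLOSED
  event#14 t=30s outcome=S: state=CLOSED
  event#15 t=34s outcome=S: state=CLOSED
  event#16 t=38s outcome=F: state=CLOSED
  event#17 t=39s outcome=S: state=CLOSED
  event#18 t=41s outcome=S: state=CLOSED
  event#19 t=42s outcome=S: state=CLOSED

Answer: CCCCCCCCCCCCCCCCCCC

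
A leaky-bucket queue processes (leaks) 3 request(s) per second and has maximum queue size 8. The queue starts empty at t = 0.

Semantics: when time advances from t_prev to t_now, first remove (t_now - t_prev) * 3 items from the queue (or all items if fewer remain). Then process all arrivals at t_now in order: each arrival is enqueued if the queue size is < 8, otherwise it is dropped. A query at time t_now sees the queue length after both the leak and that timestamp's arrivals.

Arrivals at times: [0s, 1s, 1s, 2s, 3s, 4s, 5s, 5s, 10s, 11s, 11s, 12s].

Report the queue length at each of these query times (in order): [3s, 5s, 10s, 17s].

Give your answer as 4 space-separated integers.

Queue lengths at query times:
  query t=3s: backlog = 1
  query t=5s: backlog = 2
  query t=10s: backlog = 1
  query t=17s: backlog = 0

Answer: 1 2 1 0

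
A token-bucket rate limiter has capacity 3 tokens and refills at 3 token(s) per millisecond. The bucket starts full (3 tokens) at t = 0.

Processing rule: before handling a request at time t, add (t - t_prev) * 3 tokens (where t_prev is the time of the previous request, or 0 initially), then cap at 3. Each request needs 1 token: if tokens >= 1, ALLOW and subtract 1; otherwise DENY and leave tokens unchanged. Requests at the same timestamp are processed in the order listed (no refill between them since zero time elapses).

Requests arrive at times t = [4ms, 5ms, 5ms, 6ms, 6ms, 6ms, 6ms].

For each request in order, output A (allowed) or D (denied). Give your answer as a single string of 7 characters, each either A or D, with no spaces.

Answer: AAAAAAD

Derivation:
Simulating step by step:
  req#1 t=4ms: ALLOW
  req#2 t=5ms: ALLOW
  req#3 t=5ms: ALLOW
  req#4 t=6ms: ALLOW
  req#5 t=6ms: ALLOW
  req#6 t=6ms: ALLOW
  req#7 t=6ms: DENY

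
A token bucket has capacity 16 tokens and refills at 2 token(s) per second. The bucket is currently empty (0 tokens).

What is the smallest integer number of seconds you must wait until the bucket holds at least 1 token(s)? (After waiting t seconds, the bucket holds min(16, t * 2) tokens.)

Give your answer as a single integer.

Need t * 2 >= 1, so t >= 1/2.
Smallest integer t = ceil(1/2) = 1.

Answer: 1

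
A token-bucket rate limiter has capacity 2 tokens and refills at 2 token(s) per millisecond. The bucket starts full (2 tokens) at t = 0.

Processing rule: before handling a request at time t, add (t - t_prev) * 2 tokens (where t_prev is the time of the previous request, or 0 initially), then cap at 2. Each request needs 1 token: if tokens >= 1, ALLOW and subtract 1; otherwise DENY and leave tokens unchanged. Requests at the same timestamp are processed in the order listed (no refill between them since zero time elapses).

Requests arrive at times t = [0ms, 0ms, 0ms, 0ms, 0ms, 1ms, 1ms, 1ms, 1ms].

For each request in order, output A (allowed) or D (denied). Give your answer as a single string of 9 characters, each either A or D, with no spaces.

Simulating step by step:
  req#1 t=0ms: ALLOW
  req#2 t=0ms: ALLOW
  req#3 t=0ms: DENY
  req#4 t=0ms: DENY
  req#5 t=0ms: DENY
  req#6 t=1ms: ALLOW
  req#7 t=1ms: ALLOW
  req#8 t=1ms: DENY
  req#9 t=1ms: DENY

Answer: AADDDAADD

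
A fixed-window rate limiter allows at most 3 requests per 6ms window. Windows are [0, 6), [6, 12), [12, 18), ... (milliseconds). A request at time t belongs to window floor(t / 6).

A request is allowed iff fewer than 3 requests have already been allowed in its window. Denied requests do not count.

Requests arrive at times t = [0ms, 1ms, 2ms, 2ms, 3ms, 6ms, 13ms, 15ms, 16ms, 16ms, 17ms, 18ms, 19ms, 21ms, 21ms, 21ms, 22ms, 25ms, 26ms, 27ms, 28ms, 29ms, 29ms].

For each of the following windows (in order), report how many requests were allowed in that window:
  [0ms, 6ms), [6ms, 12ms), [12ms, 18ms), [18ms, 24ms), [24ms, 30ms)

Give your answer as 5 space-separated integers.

Answer: 3 1 3 3 3

Derivation:
Processing requests:
  req#1 t=0ms (window 0): ALLOW
  req#2 t=1ms (window 0): ALLOW
  req#3 t=2ms (window 0): ALLOW
  req#4 t=2ms (window 0): DENY
  req#5 t=3ms (window 0): DENY
  req#6 t=6ms (window 1): ALLOW
  req#7 t=13ms (window 2): ALLOW
  req#8 t=15ms (window 2): ALLOW
  req#9 t=16ms (window 2): ALLOW
  req#10 t=16ms (window 2): DENY
  req#11 t=17ms (window 2): DENY
  req#12 t=18ms (window 3): ALLOW
  req#13 t=19ms (window 3): ALLOW
  req#14 t=21ms (window 3): ALLOW
  req#15 t=21ms (window 3): DENY
  req#16 t=21ms (window 3): DENY
  req#17 t=22ms (window 3): DENY
  req#18 t=25ms (window 4): ALLOW
  req#19 t=26ms (window 4): ALLOW
  req#20 t=27ms (window 4): ALLOW
  req#21 t=28ms (window 4): DENY
  req#22 t=29ms (window 4): DENY
  req#23 t=29ms (window 4): DENY

Allowed counts by window: 3 1 3 3 3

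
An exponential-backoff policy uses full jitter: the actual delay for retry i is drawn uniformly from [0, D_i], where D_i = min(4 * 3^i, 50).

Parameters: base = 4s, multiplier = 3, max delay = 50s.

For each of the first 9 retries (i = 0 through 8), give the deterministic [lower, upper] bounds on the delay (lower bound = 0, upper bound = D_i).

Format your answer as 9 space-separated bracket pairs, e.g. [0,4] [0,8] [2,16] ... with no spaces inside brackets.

Computing bounds per retry:
  i=0: D_i=min(4*3^0,50)=4, bounds=[0,4]
  i=1: D_i=min(4*3^1,50)=12, bounds=[0,12]
  i=2: D_i=min(4*3^2,50)=36, bounds=[0,36]
  i=3: D_i=min(4*3^3,50)=50, bounds=[0,50]
  i=4: D_i=min(4*3^4,50)=50, bounds=[0,50]
  i=5: D_i=min(4*3^5,50)=50, bounds=[0,50]
  i=6: D_i=min(4*3^6,50)=50, bounds=[0,50]
  i=7: D_i=min(4*3^7,50)=50, bounds=[0,50]
  i=8: D_i=min(4*3^8,50)=50, bounds=[0,50]

Answer: [0,4] [0,12] [0,36] [0,50] [0,50] [0,50] [0,50] [0,50] [0,50]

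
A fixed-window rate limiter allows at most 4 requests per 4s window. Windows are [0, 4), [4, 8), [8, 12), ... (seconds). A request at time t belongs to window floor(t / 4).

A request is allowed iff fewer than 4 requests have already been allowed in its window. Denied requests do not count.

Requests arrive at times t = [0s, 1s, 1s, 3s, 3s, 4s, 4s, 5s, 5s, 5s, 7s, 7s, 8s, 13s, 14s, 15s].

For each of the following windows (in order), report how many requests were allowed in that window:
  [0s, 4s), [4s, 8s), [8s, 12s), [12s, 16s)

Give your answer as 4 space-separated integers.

Answer: 4 4 1 3

Derivation:
Processing requests:
  req#1 t=0s (window 0): ALLOW
  req#2 t=1s (window 0): ALLOW
  req#3 t=1s (window 0): ALLOW
  req#4 t=3s (window 0): ALLOW
  req#5 t=3s (window 0): DENY
  req#6 t=4s (window 1): ALLOW
  req#7 t=4s (window 1): ALLOW
  req#8 t=5s (window 1): ALLOW
  req#9 t=5s (window 1): ALLOW
  req#10 t=5s (window 1): DENY
  req#11 t=7s (window 1): DENY
  req#12 t=7s (window 1): DENY
  req#13 t=8s (window 2): ALLOW
  req#14 t=13s (window 3): ALLOW
  req#15 t=14s (window 3): ALLOW
  req#16 t=15s (window 3): ALLOW

Allowed counts by window: 4 4 1 3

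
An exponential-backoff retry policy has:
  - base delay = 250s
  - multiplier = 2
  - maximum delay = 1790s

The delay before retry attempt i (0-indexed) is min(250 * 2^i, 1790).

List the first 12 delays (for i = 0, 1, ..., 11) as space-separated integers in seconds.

Answer: 250 500 1000 1790 1790 1790 1790 1790 1790 1790 1790 1790

Derivation:
Computing each delay:
  i=0: min(250*2^0, 1790) = 250
  i=1: min(250*2^1, 1790) = 500
  i=2: min(250*2^2, 1790) = 1000
  i=3: min(250*2^3, 1790) = 1790
  i=4: min(250*2^4, 1790) = 1790
  i=5: min(250*2^5, 1790) = 1790
  i=6: min(250*2^6, 1790) = 1790
  i=7: min(250*2^7, 1790) = 1790
  i=8: min(250*2^8, 1790) = 1790
  i=9: min(250*2^9, 1790) = 1790
  i=10: min(250*2^10, 1790) = 1790
  i=11: min(250*2^11, 1790) = 1790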